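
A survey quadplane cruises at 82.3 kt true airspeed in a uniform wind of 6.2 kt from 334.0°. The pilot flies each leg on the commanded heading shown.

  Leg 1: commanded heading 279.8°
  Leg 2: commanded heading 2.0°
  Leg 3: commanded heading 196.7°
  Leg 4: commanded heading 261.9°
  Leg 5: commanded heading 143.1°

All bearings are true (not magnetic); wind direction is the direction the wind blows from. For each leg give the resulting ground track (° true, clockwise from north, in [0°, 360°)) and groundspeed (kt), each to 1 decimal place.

Leg 1: heading 279.8°; drift -3.7° → track 276.1°, groundspeed 78.8 kt
Leg 2: heading 2.0°; drift +2.2° → track 4.2°, groundspeed 76.9 kt
Leg 3: heading 196.7°; drift -2.8° → track 193.9°, groundspeed 87.0 kt
Leg 4: heading 261.9°; drift -4.2° → track 257.7°, groundspeed 80.6 kt
Leg 5: heading 143.1°; drift +0.8° → track 143.9°, groundspeed 88.4 kt

Leg 1: track=276.1°, groundspeed=78.8 kt
Leg 2: track=4.2°, groundspeed=76.9 kt
Leg 3: track=193.9°, groundspeed=87.0 kt
Leg 4: track=257.7°, groundspeed=80.6 kt
Leg 5: track=143.9°, groundspeed=88.4 kt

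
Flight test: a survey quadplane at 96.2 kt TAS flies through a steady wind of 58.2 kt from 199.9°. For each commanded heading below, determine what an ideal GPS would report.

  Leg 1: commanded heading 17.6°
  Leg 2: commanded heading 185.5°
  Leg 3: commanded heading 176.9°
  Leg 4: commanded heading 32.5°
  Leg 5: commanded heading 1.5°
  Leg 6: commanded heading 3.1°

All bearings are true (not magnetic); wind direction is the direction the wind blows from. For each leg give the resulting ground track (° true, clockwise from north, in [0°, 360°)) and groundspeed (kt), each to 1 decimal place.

Leg 1: track=18.5°, groundspeed=154.4 kt
Leg 2: track=165.5°, groundspeed=42.4 kt
Leg 3: track=148.8°, groundspeed=48.3 kt
Leg 4: track=27.8°, groundspeed=153.5 kt
Leg 5: track=8.4°, groundspeed=152.5 kt
Leg 6: track=9.4°, groundspeed=152.8 kt

Leg 1: heading 17.6°; drift +0.9° → track 18.5°, groundspeed 154.4 kt
Leg 2: heading 185.5°; drift -20.0° → track 165.5°, groundspeed 42.4 kt
Leg 3: heading 176.9°; drift -28.1° → track 148.8°, groundspeed 48.3 kt
Leg 4: heading 32.5°; drift -4.7° → track 27.8°, groundspeed 153.5 kt
Leg 5: heading 1.5°; drift +6.9° → track 8.4°, groundspeed 152.5 kt
Leg 6: heading 3.1°; drift +6.3° → track 9.4°, groundspeed 152.8 kt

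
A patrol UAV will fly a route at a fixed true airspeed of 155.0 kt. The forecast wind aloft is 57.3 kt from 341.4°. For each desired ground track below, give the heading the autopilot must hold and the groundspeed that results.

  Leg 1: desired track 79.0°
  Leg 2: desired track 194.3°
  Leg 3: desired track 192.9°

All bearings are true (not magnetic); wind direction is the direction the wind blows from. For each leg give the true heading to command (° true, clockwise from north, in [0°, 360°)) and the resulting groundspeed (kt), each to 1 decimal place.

Leg 1: heading=57.5°, groundspeed=151.8 kt
Leg 2: heading=205.9°, groundspeed=200.0 kt
Leg 3: heading=204.0°, groundspeed=200.9 kt

Leg 1: desired track 79.0°; wind correction -21.5° → command heading 57.5°, groundspeed 151.8 kt
Leg 2: desired track 194.3°; wind correction +11.6° → command heading 205.9°, groundspeed 200.0 kt
Leg 3: desired track 192.9°; wind correction +11.1° → command heading 204.0°, groundspeed 200.9 kt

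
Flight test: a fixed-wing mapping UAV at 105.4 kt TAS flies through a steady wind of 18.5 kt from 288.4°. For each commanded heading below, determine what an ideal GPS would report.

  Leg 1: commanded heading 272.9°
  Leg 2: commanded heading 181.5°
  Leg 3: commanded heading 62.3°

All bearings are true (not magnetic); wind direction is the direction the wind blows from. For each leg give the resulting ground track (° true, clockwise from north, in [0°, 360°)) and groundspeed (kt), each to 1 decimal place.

Leg 1: track=269.7°, groundspeed=87.7 kt
Leg 2: track=172.4°, groundspeed=112.2 kt
Leg 3: track=68.7°, groundspeed=119.0 kt

Leg 1: heading 272.9°; drift -3.2° → track 269.7°, groundspeed 87.7 kt
Leg 2: heading 181.5°; drift -9.1° → track 172.4°, groundspeed 112.2 kt
Leg 3: heading 62.3°; drift +6.4° → track 68.7°, groundspeed 119.0 kt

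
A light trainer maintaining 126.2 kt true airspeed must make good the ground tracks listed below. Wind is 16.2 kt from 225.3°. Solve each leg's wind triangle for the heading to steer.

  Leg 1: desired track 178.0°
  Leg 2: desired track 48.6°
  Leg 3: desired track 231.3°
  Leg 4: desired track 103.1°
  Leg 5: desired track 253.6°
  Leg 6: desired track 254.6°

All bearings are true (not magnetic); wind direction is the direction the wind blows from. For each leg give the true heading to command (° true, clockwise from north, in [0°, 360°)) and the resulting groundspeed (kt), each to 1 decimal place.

Leg 1: desired track 178.0°; wind correction +5.4° → command heading 183.4°, groundspeed 114.7 kt
Leg 2: desired track 48.6°; wind correction +0.4° → command heading 49.0°, groundspeed 142.4 kt
Leg 3: desired track 231.3°; wind correction -0.8° → command heading 230.5°, groundspeed 110.1 kt
Leg 4: desired track 103.1°; wind correction +6.2° → command heading 109.3°, groundspeed 134.1 kt
Leg 5: desired track 253.6°; wind correction -3.5° → command heading 250.1°, groundspeed 111.7 kt
Leg 6: desired track 254.6°; wind correction -3.6° → command heading 251.0°, groundspeed 111.8 kt

Leg 1: heading=183.4°, groundspeed=114.7 kt
Leg 2: heading=49.0°, groundspeed=142.4 kt
Leg 3: heading=230.5°, groundspeed=110.1 kt
Leg 4: heading=109.3°, groundspeed=134.1 kt
Leg 5: heading=250.1°, groundspeed=111.7 kt
Leg 6: heading=251.0°, groundspeed=111.8 kt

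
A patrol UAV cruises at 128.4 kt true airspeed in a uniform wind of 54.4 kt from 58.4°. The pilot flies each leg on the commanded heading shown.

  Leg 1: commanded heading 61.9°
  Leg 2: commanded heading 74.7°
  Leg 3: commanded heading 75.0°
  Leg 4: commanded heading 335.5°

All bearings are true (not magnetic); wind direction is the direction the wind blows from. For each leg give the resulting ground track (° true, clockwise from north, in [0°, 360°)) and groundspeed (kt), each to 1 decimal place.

Leg 1: heading 61.9°; drift +2.6° → track 64.5°, groundspeed 74.2 kt
Leg 2: heading 74.7°; drift +11.3° → track 86.0°, groundspeed 77.7 kt
Leg 3: heading 75.0°; drift +11.5° → track 86.5°, groundspeed 77.8 kt
Leg 4: heading 335.5°; drift -23.9° → track 311.6°, groundspeed 133.1 kt

Leg 1: track=64.5°, groundspeed=74.2 kt
Leg 2: track=86.0°, groundspeed=77.7 kt
Leg 3: track=86.5°, groundspeed=77.8 kt
Leg 4: track=311.6°, groundspeed=133.1 kt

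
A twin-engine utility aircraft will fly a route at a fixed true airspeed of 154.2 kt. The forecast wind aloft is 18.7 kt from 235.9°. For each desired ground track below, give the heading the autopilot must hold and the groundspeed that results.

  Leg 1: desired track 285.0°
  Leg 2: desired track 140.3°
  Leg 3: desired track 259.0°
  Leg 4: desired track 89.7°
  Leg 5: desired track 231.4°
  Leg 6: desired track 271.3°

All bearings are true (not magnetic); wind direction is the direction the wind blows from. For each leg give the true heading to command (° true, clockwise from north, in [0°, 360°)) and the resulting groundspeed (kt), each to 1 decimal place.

Leg 1: heading=279.7°, groundspeed=141.3 kt
Leg 2: heading=147.2°, groundspeed=154.9 kt
Leg 3: heading=256.3°, groundspeed=136.8 kt
Leg 4: heading=93.6°, groundspeed=169.4 kt
Leg 5: heading=231.9°, groundspeed=135.6 kt
Leg 6: heading=267.3°, groundspeed=138.6 kt

Leg 1: desired track 285.0°; wind correction -5.3° → command heading 279.7°, groundspeed 141.3 kt
Leg 2: desired track 140.3°; wind correction +6.9° → command heading 147.2°, groundspeed 154.9 kt
Leg 3: desired track 259.0°; wind correction -2.7° → command heading 256.3°, groundspeed 136.8 kt
Leg 4: desired track 89.7°; wind correction +3.9° → command heading 93.6°, groundspeed 169.4 kt
Leg 5: desired track 231.4°; wind correction +0.5° → command heading 231.9°, groundspeed 135.6 kt
Leg 6: desired track 271.3°; wind correction -4.0° → command heading 267.3°, groundspeed 138.6 kt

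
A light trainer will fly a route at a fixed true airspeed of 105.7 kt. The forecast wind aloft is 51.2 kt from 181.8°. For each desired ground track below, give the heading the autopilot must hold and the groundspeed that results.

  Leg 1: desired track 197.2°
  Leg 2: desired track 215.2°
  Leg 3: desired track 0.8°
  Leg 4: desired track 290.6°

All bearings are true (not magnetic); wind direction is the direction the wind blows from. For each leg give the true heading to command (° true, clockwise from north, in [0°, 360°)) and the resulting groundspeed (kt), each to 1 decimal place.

Leg 1: desired track 197.2°; wind correction -7.4° → command heading 189.8°, groundspeed 55.5 kt
Leg 2: desired track 215.2°; wind correction -15.5° → command heading 199.7°, groundspeed 59.1 kt
Leg 3: desired track 0.8°; wind correction -0.5° → command heading 0.3°, groundspeed 156.9 kt
Leg 4: desired track 290.6°; wind correction -27.3° → command heading 263.3°, groundspeed 110.4 kt

Leg 1: heading=189.8°, groundspeed=55.5 kt
Leg 2: heading=199.7°, groundspeed=59.1 kt
Leg 3: heading=0.3°, groundspeed=156.9 kt
Leg 4: heading=263.3°, groundspeed=110.4 kt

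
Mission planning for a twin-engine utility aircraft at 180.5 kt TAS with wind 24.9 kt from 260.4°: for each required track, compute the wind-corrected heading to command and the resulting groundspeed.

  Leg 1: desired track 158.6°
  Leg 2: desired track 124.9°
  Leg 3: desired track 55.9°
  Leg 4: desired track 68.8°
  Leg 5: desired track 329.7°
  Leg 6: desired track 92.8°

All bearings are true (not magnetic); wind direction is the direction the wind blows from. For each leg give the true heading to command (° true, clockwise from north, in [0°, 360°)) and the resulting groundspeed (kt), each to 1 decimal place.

Leg 1: desired track 158.6°; wind correction +7.8° → command heading 166.4°, groundspeed 183.9 kt
Leg 2: desired track 124.9°; wind correction +5.5° → command heading 130.4°, groundspeed 197.4 kt
Leg 3: desired track 55.9°; wind correction -3.3° → command heading 52.6°, groundspeed 202.9 kt
Leg 4: desired track 68.8°; wind correction -1.6° → command heading 67.2°, groundspeed 204.8 kt
Leg 5: desired track 329.7°; wind correction -7.4° → command heading 322.3°, groundspeed 170.2 kt
Leg 6: desired track 92.8°; wind correction +1.7° → command heading 94.5°, groundspeed 204.7 kt

Leg 1: heading=166.4°, groundspeed=183.9 kt
Leg 2: heading=130.4°, groundspeed=197.4 kt
Leg 3: heading=52.6°, groundspeed=202.9 kt
Leg 4: heading=67.2°, groundspeed=204.8 kt
Leg 5: heading=322.3°, groundspeed=170.2 kt
Leg 6: heading=94.5°, groundspeed=204.7 kt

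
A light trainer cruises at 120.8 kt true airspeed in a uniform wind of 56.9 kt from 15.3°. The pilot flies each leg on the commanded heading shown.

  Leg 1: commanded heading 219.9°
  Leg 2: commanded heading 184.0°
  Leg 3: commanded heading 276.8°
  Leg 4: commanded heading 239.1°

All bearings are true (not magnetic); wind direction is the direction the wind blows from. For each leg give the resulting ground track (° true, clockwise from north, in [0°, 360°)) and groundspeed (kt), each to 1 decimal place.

Leg 1: heading 219.9°; drift -7.8° → track 212.1°, groundspeed 174.2 kt
Leg 2: heading 184.0°; drift +3.6° → track 187.6°, groundspeed 176.9 kt
Leg 3: heading 276.8°; drift -23.5° → track 253.3°, groundspeed 140.9 kt
Leg 4: heading 239.1°; drift -13.7° → track 225.4°, groundspeed 166.6 kt

Leg 1: track=212.1°, groundspeed=174.2 kt
Leg 2: track=187.6°, groundspeed=176.9 kt
Leg 3: track=253.3°, groundspeed=140.9 kt
Leg 4: track=225.4°, groundspeed=166.6 kt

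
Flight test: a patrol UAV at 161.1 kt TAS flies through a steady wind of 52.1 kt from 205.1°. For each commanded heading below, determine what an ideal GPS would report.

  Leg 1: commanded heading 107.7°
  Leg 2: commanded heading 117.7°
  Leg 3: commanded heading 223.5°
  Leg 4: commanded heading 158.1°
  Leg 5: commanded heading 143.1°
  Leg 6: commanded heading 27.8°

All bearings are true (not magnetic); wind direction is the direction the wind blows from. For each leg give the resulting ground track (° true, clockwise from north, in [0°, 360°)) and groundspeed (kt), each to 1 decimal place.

Leg 1: heading 107.7°; drift -17.1° → track 90.6°, groundspeed 175.6 kt
Leg 2: heading 117.7°; drift -18.2° → track 99.5°, groundspeed 167.1 kt
Leg 3: heading 223.5°; drift +8.4° → track 231.9°, groundspeed 112.9 kt
Leg 4: heading 158.1°; drift -16.9° → track 141.2°, groundspeed 131.2 kt
Leg 5: heading 143.1°; drift -18.6° → track 124.5°, groundspeed 144.2 kt
Leg 6: heading 27.8°; drift -0.7° → track 27.1°, groundspeed 213.2 kt

Leg 1: track=90.6°, groundspeed=175.6 kt
Leg 2: track=99.5°, groundspeed=167.1 kt
Leg 3: track=231.9°, groundspeed=112.9 kt
Leg 4: track=141.2°, groundspeed=131.2 kt
Leg 5: track=124.5°, groundspeed=144.2 kt
Leg 6: track=27.1°, groundspeed=213.2 kt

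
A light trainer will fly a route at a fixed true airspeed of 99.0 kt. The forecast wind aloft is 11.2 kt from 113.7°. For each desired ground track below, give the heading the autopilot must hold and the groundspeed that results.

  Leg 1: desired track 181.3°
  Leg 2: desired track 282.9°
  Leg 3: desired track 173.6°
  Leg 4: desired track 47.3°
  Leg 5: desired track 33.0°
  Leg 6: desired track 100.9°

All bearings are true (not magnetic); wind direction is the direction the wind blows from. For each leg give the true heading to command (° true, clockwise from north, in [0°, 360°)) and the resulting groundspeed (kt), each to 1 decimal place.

Leg 1: desired track 181.3°; wind correction -6.0° → command heading 175.3°, groundspeed 94.2 kt
Leg 2: desired track 282.9°; wind correction -1.2° → command heading 281.7°, groundspeed 110.0 kt
Leg 3: desired track 173.6°; wind correction -5.6° → command heading 168.0°, groundspeed 92.9 kt
Leg 4: desired track 47.3°; wind correction +6.0° → command heading 53.3°, groundspeed 94.0 kt
Leg 5: desired track 33.0°; wind correction +6.4° → command heading 39.4°, groundspeed 96.6 kt
Leg 6: desired track 100.9°; wind correction +1.4° → command heading 102.3°, groundspeed 88.0 kt

Leg 1: heading=175.3°, groundspeed=94.2 kt
Leg 2: heading=281.7°, groundspeed=110.0 kt
Leg 3: heading=168.0°, groundspeed=92.9 kt
Leg 4: heading=53.3°, groundspeed=94.0 kt
Leg 5: heading=39.4°, groundspeed=96.6 kt
Leg 6: heading=102.3°, groundspeed=88.0 kt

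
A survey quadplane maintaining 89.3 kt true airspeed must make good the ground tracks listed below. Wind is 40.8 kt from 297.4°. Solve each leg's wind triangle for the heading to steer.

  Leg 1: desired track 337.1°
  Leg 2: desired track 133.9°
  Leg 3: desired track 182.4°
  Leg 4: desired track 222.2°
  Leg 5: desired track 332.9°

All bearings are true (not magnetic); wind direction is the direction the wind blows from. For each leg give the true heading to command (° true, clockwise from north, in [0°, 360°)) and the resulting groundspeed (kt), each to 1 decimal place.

Leg 1: desired track 337.1°; wind correction -17.0° → command heading 320.1°, groundspeed 54.0 kt
Leg 2: desired track 133.9°; wind correction +7.5° → command heading 141.4°, groundspeed 127.7 kt
Leg 3: desired track 182.4°; wind correction +24.5° → command heading 206.9°, groundspeed 98.5 kt
Leg 4: desired track 222.2°; wind correction +26.2° → command heading 248.4°, groundspeed 69.7 kt
Leg 5: desired track 332.9°; wind correction -15.4° → command heading 317.5°, groundspeed 52.9 kt

Leg 1: heading=320.1°, groundspeed=54.0 kt
Leg 2: heading=141.4°, groundspeed=127.7 kt
Leg 3: heading=206.9°, groundspeed=98.5 kt
Leg 4: heading=248.4°, groundspeed=69.7 kt
Leg 5: heading=317.5°, groundspeed=52.9 kt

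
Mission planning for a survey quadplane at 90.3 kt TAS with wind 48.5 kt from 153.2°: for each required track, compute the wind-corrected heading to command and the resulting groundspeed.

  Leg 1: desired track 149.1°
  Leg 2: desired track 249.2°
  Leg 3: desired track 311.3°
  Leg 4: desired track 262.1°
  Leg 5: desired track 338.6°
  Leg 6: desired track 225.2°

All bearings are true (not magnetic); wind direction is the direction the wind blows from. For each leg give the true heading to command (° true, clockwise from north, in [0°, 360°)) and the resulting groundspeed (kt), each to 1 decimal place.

Leg 1: heading=151.3°, groundspeed=41.9 kt
Leg 2: heading=216.9°, groundspeed=81.4 kt
Leg 3: heading=299.7°, groundspeed=133.5 kt
Leg 4: heading=231.6°, groundspeed=93.5 kt
Leg 5: heading=341.5°, groundspeed=138.5 kt
Leg 6: heading=194.5°, groundspeed=62.6 kt

Leg 1: desired track 149.1°; wind correction +2.2° → command heading 151.3°, groundspeed 41.9 kt
Leg 2: desired track 249.2°; wind correction -32.3° → command heading 216.9°, groundspeed 81.4 kt
Leg 3: desired track 311.3°; wind correction -11.6° → command heading 299.7°, groundspeed 133.5 kt
Leg 4: desired track 262.1°; wind correction -30.5° → command heading 231.6°, groundspeed 93.5 kt
Leg 5: desired track 338.6°; wind correction +2.9° → command heading 341.5°, groundspeed 138.5 kt
Leg 6: desired track 225.2°; wind correction -30.7° → command heading 194.5°, groundspeed 62.6 kt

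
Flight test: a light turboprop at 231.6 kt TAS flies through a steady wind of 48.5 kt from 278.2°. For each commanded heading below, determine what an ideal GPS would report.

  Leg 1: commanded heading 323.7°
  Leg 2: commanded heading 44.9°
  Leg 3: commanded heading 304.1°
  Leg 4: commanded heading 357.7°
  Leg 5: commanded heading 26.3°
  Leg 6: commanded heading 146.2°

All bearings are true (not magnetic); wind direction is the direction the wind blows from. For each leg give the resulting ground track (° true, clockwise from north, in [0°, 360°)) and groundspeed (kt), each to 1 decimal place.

Leg 1: track=333.6°, groundspeed=200.6 kt
Leg 2: track=53.4°, groundspeed=263.5 kt
Leg 3: track=310.5°, groundspeed=189.2 kt
Leg 4: track=9.8°, groundspeed=227.8 kt
Leg 5: track=36.9°, groundspeed=250.9 kt
Leg 6: track=138.4°, groundspeed=266.5 kt

Leg 1: heading 323.7°; drift +9.9° → track 333.6°, groundspeed 200.6 kt
Leg 2: heading 44.9°; drift +8.5° → track 53.4°, groundspeed 263.5 kt
Leg 3: heading 304.1°; drift +6.4° → track 310.5°, groundspeed 189.2 kt
Leg 4: heading 357.7°; drift +12.1° → track 9.8°, groundspeed 227.8 kt
Leg 5: heading 26.3°; drift +10.6° → track 36.9°, groundspeed 250.9 kt
Leg 6: heading 146.2°; drift -7.8° → track 138.4°, groundspeed 266.5 kt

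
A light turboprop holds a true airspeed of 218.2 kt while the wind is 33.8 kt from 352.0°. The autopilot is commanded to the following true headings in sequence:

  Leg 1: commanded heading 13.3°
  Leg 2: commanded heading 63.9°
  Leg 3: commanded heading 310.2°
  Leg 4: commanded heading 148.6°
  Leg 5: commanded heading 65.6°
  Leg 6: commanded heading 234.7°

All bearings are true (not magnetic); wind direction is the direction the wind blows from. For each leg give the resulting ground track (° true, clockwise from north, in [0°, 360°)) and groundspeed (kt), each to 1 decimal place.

Leg 1: track=17.1°, groundspeed=187.1 kt
Leg 2: track=72.7°, groundspeed=210.2 kt
Leg 3: track=303.5°, groundspeed=194.3 kt
Leg 4: track=151.7°, groundspeed=249.6 kt
Leg 5: track=74.4°, groundspeed=211.2 kt
Leg 6: track=227.4°, groundspeed=235.6 kt

Leg 1: heading 13.3°; drift +3.8° → track 17.1°, groundspeed 187.1 kt
Leg 2: heading 63.9°; drift +8.8° → track 72.7°, groundspeed 210.2 kt
Leg 3: heading 310.2°; drift -6.7° → track 303.5°, groundspeed 194.3 kt
Leg 4: heading 148.6°; drift +3.1° → track 151.7°, groundspeed 249.6 kt
Leg 5: heading 65.6°; drift +8.8° → track 74.4°, groundspeed 211.2 kt
Leg 6: heading 234.7°; drift -7.3° → track 227.4°, groundspeed 235.6 kt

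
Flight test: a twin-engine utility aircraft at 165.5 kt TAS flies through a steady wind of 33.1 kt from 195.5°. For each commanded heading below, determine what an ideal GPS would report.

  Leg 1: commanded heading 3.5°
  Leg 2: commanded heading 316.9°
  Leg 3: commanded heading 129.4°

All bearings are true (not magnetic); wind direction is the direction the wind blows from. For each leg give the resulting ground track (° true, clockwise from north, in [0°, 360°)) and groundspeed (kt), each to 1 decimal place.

Leg 1: track=5.5°, groundspeed=198.0 kt
Leg 2: track=325.7°, groundspeed=184.9 kt
Leg 3: track=118.1°, groundspeed=155.1 kt

Leg 1: heading 3.5°; drift +2.0° → track 5.5°, groundspeed 198.0 kt
Leg 2: heading 316.9°; drift +8.8° → track 325.7°, groundspeed 184.9 kt
Leg 3: heading 129.4°; drift -11.3° → track 118.1°, groundspeed 155.1 kt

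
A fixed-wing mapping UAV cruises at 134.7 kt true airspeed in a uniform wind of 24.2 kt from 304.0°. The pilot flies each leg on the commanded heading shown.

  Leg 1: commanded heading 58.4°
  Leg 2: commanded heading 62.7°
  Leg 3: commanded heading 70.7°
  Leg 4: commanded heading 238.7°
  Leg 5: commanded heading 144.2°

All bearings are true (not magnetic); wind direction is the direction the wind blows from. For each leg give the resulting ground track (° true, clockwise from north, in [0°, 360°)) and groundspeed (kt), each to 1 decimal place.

Leg 1: track=67.1°, groundspeed=146.4 kt
Leg 2: track=71.0°, groundspeed=147.9 kt
Leg 3: track=78.1°, groundspeed=150.4 kt
Leg 4: track=228.7°, groundspeed=126.5 kt
Leg 5: track=141.2°, groundspeed=157.6 kt

Leg 1: heading 58.4°; drift +8.7° → track 67.1°, groundspeed 146.4 kt
Leg 2: heading 62.7°; drift +8.3° → track 71.0°, groundspeed 147.9 kt
Leg 3: heading 70.7°; drift +7.4° → track 78.1°, groundspeed 150.4 kt
Leg 4: heading 238.7°; drift -10.0° → track 228.7°, groundspeed 126.5 kt
Leg 5: heading 144.2°; drift -3.0° → track 141.2°, groundspeed 157.6 kt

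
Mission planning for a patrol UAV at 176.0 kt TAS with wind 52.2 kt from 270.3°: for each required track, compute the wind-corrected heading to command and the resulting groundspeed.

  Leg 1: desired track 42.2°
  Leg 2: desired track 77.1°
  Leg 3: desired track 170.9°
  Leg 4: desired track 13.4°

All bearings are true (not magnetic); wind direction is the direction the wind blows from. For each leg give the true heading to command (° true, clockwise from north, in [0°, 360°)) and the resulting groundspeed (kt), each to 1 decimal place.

Leg 1: heading=29.4°, groundspeed=206.5 kt
Leg 2: heading=73.2°, groundspeed=226.4 kt
Leg 3: heading=187.9°, groundspeed=176.8 kt
Leg 4: heading=356.6°, groundspeed=180.3 kt

Leg 1: desired track 42.2°; wind correction -12.8° → command heading 29.4°, groundspeed 206.5 kt
Leg 2: desired track 77.1°; wind correction -3.9° → command heading 73.2°, groundspeed 226.4 kt
Leg 3: desired track 170.9°; wind correction +17.0° → command heading 187.9°, groundspeed 176.8 kt
Leg 4: desired track 13.4°; wind correction -16.8° → command heading 356.6°, groundspeed 180.3 kt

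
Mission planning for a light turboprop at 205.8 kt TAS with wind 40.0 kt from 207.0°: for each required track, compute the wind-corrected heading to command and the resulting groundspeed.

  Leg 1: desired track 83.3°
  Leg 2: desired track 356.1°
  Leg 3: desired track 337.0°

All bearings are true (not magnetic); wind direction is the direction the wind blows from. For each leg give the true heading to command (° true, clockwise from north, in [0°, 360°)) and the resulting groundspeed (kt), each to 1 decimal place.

Leg 1: desired track 83.3°; wind correction +9.3° → command heading 92.6°, groundspeed 225.3 kt
Leg 2: desired track 356.1°; wind correction -5.7° → command heading 350.4°, groundspeed 239.1 kt
Leg 3: desired track 337.0°; wind correction -8.6° → command heading 328.4°, groundspeed 229.2 kt

Leg 1: heading=92.6°, groundspeed=225.3 kt
Leg 2: heading=350.4°, groundspeed=239.1 kt
Leg 3: heading=328.4°, groundspeed=229.2 kt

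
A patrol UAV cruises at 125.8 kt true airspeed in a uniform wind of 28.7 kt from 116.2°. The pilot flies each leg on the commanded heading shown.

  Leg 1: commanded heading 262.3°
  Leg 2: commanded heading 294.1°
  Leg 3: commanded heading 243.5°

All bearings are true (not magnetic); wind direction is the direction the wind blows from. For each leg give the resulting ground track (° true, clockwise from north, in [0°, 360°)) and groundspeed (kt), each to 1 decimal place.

Leg 1: heading 262.3°; drift +6.1° → track 268.4°, groundspeed 150.5 kt
Leg 2: heading 294.1°; drift +0.4° → track 294.5°, groundspeed 154.5 kt
Leg 3: heading 243.5°; drift +9.1° → track 252.6°, groundspeed 145.0 kt

Leg 1: track=268.4°, groundspeed=150.5 kt
Leg 2: track=294.5°, groundspeed=154.5 kt
Leg 3: track=252.6°, groundspeed=145.0 kt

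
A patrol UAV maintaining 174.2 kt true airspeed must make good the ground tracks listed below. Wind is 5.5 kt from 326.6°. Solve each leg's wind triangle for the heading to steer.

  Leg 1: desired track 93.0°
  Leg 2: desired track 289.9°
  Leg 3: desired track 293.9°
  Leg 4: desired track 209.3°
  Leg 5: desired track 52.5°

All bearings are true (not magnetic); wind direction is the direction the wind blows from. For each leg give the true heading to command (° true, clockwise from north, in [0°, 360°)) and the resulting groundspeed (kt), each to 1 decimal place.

Leg 1: desired track 93.0°; wind correction -1.5° → command heading 91.5°, groundspeed 177.4 kt
Leg 2: desired track 289.9°; wind correction +1.1° → command heading 291.0°, groundspeed 169.8 kt
Leg 3: desired track 293.9°; wind correction +1.0° → command heading 294.9°, groundspeed 169.5 kt
Leg 4: desired track 209.3°; wind correction +1.6° → command heading 210.9°, groundspeed 176.7 kt
Leg 5: desired track 52.5°; wind correction -1.8° → command heading 50.7°, groundspeed 173.7 kt

Leg 1: heading=91.5°, groundspeed=177.4 kt
Leg 2: heading=291.0°, groundspeed=169.8 kt
Leg 3: heading=294.9°, groundspeed=169.5 kt
Leg 4: heading=210.9°, groundspeed=176.7 kt
Leg 5: heading=50.7°, groundspeed=173.7 kt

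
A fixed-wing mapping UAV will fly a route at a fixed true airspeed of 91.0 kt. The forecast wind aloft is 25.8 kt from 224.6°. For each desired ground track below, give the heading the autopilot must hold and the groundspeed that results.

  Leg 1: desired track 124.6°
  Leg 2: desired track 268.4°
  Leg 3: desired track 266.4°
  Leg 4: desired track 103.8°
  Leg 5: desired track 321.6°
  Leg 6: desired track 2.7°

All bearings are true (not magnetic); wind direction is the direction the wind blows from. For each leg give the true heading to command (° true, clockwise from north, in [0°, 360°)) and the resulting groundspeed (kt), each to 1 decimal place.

Leg 1: heading=140.8°, groundspeed=91.9 kt
Leg 2: heading=257.1°, groundspeed=70.6 kt
Leg 3: heading=255.5°, groundspeed=70.1 kt
Leg 4: heading=117.9°, groundspeed=101.5 kt
Leg 5: heading=305.3°, groundspeed=90.5 kt
Leg 6: heading=351.8°, groundspeed=108.6 kt

Leg 1: desired track 124.6°; wind correction +16.2° → command heading 140.8°, groundspeed 91.9 kt
Leg 2: desired track 268.4°; wind correction -11.3° → command heading 257.1°, groundspeed 70.6 kt
Leg 3: desired track 266.4°; wind correction -10.9° → command heading 255.5°, groundspeed 70.1 kt
Leg 4: desired track 103.8°; wind correction +14.1° → command heading 117.9°, groundspeed 101.5 kt
Leg 5: desired track 321.6°; wind correction -16.3° → command heading 305.3°, groundspeed 90.5 kt
Leg 6: desired track 2.7°; wind correction -10.9° → command heading 351.8°, groundspeed 108.6 kt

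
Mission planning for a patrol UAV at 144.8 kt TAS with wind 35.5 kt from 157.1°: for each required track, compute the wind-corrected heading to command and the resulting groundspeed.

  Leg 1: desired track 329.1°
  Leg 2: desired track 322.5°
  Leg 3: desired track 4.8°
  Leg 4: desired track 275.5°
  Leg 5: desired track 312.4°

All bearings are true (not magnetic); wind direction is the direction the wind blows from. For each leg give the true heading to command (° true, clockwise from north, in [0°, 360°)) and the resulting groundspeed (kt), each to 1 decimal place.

Leg 1: heading=327.1°, groundspeed=179.9 kt
Leg 2: heading=319.0°, groundspeed=178.9 kt
Leg 3: heading=11.3°, groundspeed=175.3 kt
Leg 4: heading=263.0°, groundspeed=158.3 kt
Leg 5: heading=306.5°, groundspeed=176.3 kt

Leg 1: desired track 329.1°; wind correction -2.0° → command heading 327.1°, groundspeed 179.9 kt
Leg 2: desired track 322.5°; wind correction -3.5° → command heading 319.0°, groundspeed 178.9 kt
Leg 3: desired track 4.8°; wind correction +6.5° → command heading 11.3°, groundspeed 175.3 kt
Leg 4: desired track 275.5°; wind correction -12.5° → command heading 263.0°, groundspeed 158.3 kt
Leg 5: desired track 312.4°; wind correction -5.9° → command heading 306.5°, groundspeed 176.3 kt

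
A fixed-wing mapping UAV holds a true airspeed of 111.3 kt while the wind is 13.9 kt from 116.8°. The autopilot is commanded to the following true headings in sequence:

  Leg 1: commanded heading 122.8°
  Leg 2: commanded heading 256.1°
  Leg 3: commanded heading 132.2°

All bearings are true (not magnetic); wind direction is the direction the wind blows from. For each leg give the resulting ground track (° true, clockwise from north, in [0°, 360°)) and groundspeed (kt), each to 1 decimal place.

Leg 1: heading 122.8°; drift +0.9° → track 123.7°, groundspeed 97.5 kt
Leg 2: heading 256.1°; drift +4.3° → track 260.4°, groundspeed 122.2 kt
Leg 3: heading 132.2°; drift +2.2° → track 134.4°, groundspeed 98.0 kt

Leg 1: track=123.7°, groundspeed=97.5 kt
Leg 2: track=260.4°, groundspeed=122.2 kt
Leg 3: track=134.4°, groundspeed=98.0 kt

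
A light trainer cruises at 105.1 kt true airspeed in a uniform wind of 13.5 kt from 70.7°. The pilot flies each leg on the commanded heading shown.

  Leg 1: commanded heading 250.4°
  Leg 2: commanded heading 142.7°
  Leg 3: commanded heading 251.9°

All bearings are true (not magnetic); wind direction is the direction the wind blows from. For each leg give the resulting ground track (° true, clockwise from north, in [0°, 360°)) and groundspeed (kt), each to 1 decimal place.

Leg 1: heading 250.4°; drift +0.0° → track 250.4°, groundspeed 118.6 kt
Leg 2: heading 142.7°; drift +7.2° → track 149.9°, groundspeed 101.7 kt
Leg 3: heading 251.9°; drift -0.1° → track 251.8°, groundspeed 118.6 kt

Leg 1: track=250.4°, groundspeed=118.6 kt
Leg 2: track=149.9°, groundspeed=101.7 kt
Leg 3: track=251.8°, groundspeed=118.6 kt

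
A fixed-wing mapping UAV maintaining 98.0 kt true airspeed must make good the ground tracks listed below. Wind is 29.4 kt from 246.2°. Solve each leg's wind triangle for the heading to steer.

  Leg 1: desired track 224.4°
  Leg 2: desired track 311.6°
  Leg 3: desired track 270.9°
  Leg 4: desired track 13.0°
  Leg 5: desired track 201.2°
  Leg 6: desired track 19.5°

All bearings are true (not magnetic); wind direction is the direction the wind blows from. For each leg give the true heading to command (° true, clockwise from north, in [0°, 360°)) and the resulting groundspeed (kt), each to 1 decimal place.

Leg 1: heading=230.8°, groundspeed=70.1 kt
Leg 2: heading=295.8°, groundspeed=82.0 kt
Leg 3: heading=263.7°, groundspeed=70.5 kt
Leg 4: heading=359.1°, groundspeed=112.7 kt
Leg 5: heading=213.4°, groundspeed=75.0 kt
Leg 6: heading=6.9°, groundspeed=115.8 kt

Leg 1: desired track 224.4°; wind correction +6.4° → command heading 230.8°, groundspeed 70.1 kt
Leg 2: desired track 311.6°; wind correction -15.8° → command heading 295.8°, groundspeed 82.0 kt
Leg 3: desired track 270.9°; wind correction -7.2° → command heading 263.7°, groundspeed 70.5 kt
Leg 4: desired track 13.0°; wind correction -13.9° → command heading 359.1°, groundspeed 112.7 kt
Leg 5: desired track 201.2°; wind correction +12.2° → command heading 213.4°, groundspeed 75.0 kt
Leg 6: desired track 19.5°; wind correction -12.6° → command heading 6.9°, groundspeed 115.8 kt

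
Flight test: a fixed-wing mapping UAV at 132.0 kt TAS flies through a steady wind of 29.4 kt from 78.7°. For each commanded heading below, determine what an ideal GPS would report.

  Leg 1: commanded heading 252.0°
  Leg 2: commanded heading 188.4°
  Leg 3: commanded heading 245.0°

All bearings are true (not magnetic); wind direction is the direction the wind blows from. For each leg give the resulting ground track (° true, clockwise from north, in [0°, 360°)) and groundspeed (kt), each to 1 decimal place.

Leg 1: heading 252.0°; drift +1.2° → track 253.2°, groundspeed 161.2 kt
Leg 2: heading 188.4°; drift +11.0° → track 199.4°, groundspeed 144.6 kt
Leg 3: heading 245.0°; drift +2.5° → track 247.5°, groundspeed 160.7 kt

Leg 1: track=253.2°, groundspeed=161.2 kt
Leg 2: track=199.4°, groundspeed=144.6 kt
Leg 3: track=247.5°, groundspeed=160.7 kt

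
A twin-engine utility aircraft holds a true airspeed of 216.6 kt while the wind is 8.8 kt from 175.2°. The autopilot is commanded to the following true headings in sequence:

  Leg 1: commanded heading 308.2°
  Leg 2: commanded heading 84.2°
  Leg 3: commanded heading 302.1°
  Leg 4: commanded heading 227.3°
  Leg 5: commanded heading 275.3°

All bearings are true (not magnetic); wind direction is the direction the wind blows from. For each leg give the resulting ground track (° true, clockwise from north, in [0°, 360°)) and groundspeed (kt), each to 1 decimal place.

Leg 1: track=309.9°, groundspeed=222.7 kt
Leg 2: track=81.9°, groundspeed=216.9 kt
Leg 3: track=303.9°, groundspeed=222.0 kt
Leg 4: track=229.2°, groundspeed=211.3 kt
Leg 5: track=277.6°, groundspeed=218.3 kt

Leg 1: heading 308.2°; drift +1.7° → track 309.9°, groundspeed 222.7 kt
Leg 2: heading 84.2°; drift -2.3° → track 81.9°, groundspeed 216.9 kt
Leg 3: heading 302.1°; drift +1.8° → track 303.9°, groundspeed 222.0 kt
Leg 4: heading 227.3°; drift +1.9° → track 229.2°, groundspeed 211.3 kt
Leg 5: heading 275.3°; drift +2.3° → track 277.6°, groundspeed 218.3 kt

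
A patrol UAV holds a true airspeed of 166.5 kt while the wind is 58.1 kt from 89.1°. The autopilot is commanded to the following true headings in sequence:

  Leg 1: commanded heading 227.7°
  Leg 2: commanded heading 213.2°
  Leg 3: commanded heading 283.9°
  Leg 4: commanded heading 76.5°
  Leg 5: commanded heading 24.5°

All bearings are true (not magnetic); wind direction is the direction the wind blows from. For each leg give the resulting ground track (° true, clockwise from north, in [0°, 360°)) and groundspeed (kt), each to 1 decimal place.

Leg 1: track=238.1°, groundspeed=213.6 kt
Leg 2: track=226.8°, groundspeed=204.8 kt
Leg 3: track=280.1°, groundspeed=223.2 kt
Leg 4: track=69.9°, groundspeed=110.5 kt
Leg 5: track=4.2°, groundspeed=151.0 kt

Leg 1: heading 227.7°; drift +10.4° → track 238.1°, groundspeed 213.6 kt
Leg 2: heading 213.2°; drift +13.6° → track 226.8°, groundspeed 204.8 kt
Leg 3: heading 283.9°; drift -3.8° → track 280.1°, groundspeed 223.2 kt
Leg 4: heading 76.5°; drift -6.6° → track 69.9°, groundspeed 110.5 kt
Leg 5: heading 24.5°; drift -20.3° → track 4.2°, groundspeed 151.0 kt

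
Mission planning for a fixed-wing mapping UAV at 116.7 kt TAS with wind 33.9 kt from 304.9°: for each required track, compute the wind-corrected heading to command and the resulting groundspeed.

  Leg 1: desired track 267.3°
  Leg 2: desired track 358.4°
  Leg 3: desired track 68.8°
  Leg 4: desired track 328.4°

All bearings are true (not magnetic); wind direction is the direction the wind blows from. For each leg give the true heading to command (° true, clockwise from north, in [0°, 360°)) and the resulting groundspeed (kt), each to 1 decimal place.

Leg 1: desired track 267.3°; wind correction +10.2° → command heading 277.5°, groundspeed 88.0 kt
Leg 2: desired track 358.4°; wind correction -13.5° → command heading 344.9°, groundspeed 93.3 kt
Leg 3: desired track 68.8°; wind correction -14.0° → command heading 54.8°, groundspeed 132.2 kt
Leg 4: desired track 328.4°; wind correction -6.7° → command heading 321.7°, groundspeed 84.8 kt

Leg 1: heading=277.5°, groundspeed=88.0 kt
Leg 2: heading=344.9°, groundspeed=93.3 kt
Leg 3: heading=54.8°, groundspeed=132.2 kt
Leg 4: heading=321.7°, groundspeed=84.8 kt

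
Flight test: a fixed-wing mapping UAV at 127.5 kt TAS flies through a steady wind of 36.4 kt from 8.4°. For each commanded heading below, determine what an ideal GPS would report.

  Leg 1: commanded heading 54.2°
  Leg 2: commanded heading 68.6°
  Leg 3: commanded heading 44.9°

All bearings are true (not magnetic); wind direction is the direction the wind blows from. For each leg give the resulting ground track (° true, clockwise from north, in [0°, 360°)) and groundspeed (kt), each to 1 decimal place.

Leg 1: heading 54.2°; drift +14.3° → track 68.5°, groundspeed 105.4 kt
Leg 2: heading 68.6°; drift +16.1° → track 84.7°, groundspeed 113.9 kt
Leg 3: heading 44.9°; drift +12.4° → track 57.3°, groundspeed 100.6 kt

Leg 1: track=68.5°, groundspeed=105.4 kt
Leg 2: track=84.7°, groundspeed=113.9 kt
Leg 3: track=57.3°, groundspeed=100.6 kt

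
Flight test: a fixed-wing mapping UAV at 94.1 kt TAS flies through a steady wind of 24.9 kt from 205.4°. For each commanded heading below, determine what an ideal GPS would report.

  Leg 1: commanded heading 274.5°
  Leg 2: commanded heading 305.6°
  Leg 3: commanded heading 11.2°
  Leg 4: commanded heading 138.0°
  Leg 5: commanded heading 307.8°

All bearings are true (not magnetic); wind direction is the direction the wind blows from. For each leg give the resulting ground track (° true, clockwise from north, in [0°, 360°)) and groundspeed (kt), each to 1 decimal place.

Leg 1: heading 274.5°; drift +15.3° → track 289.8°, groundspeed 88.3 kt
Leg 2: heading 305.6°; drift +14.0° → track 319.6°, groundspeed 101.5 kt
Leg 3: heading 11.2°; drift +3.0° → track 14.2°, groundspeed 118.4 kt
Leg 4: heading 138.0°; drift -15.2° → track 122.8°, groundspeed 87.6 kt
Leg 5: heading 307.8°; drift +13.7° → track 321.5°, groundspeed 102.4 kt

Leg 1: track=289.8°, groundspeed=88.3 kt
Leg 2: track=319.6°, groundspeed=101.5 kt
Leg 3: track=14.2°, groundspeed=118.4 kt
Leg 4: track=122.8°, groundspeed=87.6 kt
Leg 5: track=321.5°, groundspeed=102.4 kt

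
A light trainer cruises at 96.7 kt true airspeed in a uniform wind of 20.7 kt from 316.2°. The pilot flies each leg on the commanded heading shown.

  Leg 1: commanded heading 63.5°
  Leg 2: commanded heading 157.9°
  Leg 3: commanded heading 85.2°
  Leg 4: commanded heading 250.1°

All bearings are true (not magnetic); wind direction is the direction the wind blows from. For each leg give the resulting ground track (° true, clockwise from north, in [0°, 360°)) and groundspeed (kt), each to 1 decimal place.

Leg 1: track=74.4°, groundspeed=104.7 kt
Leg 2: track=154.1°, groundspeed=116.2 kt
Leg 3: track=93.5°, groundspeed=110.9 kt
Leg 4: track=238.0°, groundspeed=90.3 kt

Leg 1: heading 63.5°; drift +10.9° → track 74.4°, groundspeed 104.7 kt
Leg 2: heading 157.9°; drift -3.8° → track 154.1°, groundspeed 116.2 kt
Leg 3: heading 85.2°; drift +8.3° → track 93.5°, groundspeed 110.9 kt
Leg 4: heading 250.1°; drift -12.1° → track 238.0°, groundspeed 90.3 kt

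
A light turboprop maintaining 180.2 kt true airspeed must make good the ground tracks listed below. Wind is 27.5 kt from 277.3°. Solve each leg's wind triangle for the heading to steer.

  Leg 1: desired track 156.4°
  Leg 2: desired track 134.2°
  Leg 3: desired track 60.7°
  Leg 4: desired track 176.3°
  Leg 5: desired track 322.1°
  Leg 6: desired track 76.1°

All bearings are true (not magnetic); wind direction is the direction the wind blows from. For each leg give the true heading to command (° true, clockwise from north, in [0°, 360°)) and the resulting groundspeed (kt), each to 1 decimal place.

Leg 1: desired track 156.4°; wind correction +7.5° → command heading 163.9°, groundspeed 192.8 kt
Leg 2: desired track 134.2°; wind correction +5.3° → command heading 139.5°, groundspeed 201.4 kt
Leg 3: desired track 60.7°; wind correction -5.2° → command heading 55.5°, groundspeed 201.5 kt
Leg 4: desired track 176.3°; wind correction +8.6° → command heading 184.9°, groundspeed 183.4 kt
Leg 5: desired track 322.1°; wind correction -6.2° → command heading 315.9°, groundspeed 159.6 kt
Leg 6: desired track 76.1°; wind correction -3.2° → command heading 72.9°, groundspeed 205.6 kt

Leg 1: heading=163.9°, groundspeed=192.8 kt
Leg 2: heading=139.5°, groundspeed=201.4 kt
Leg 3: heading=55.5°, groundspeed=201.5 kt
Leg 4: heading=184.9°, groundspeed=183.4 kt
Leg 5: heading=315.9°, groundspeed=159.6 kt
Leg 6: heading=72.9°, groundspeed=205.6 kt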